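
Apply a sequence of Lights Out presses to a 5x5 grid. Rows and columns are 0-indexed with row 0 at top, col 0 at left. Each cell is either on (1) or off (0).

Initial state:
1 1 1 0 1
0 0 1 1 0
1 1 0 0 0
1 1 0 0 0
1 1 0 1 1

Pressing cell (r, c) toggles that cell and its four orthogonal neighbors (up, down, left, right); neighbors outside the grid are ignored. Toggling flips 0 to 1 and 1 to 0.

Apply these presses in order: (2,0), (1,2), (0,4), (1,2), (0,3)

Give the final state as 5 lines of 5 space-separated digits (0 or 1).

After press 1 at (2,0):
1 1 1 0 1
1 0 1 1 0
0 0 0 0 0
0 1 0 0 0
1 1 0 1 1

After press 2 at (1,2):
1 1 0 0 1
1 1 0 0 0
0 0 1 0 0
0 1 0 0 0
1 1 0 1 1

After press 3 at (0,4):
1 1 0 1 0
1 1 0 0 1
0 0 1 0 0
0 1 0 0 0
1 1 0 1 1

After press 4 at (1,2):
1 1 1 1 0
1 0 1 1 1
0 0 0 0 0
0 1 0 0 0
1 1 0 1 1

After press 5 at (0,3):
1 1 0 0 1
1 0 1 0 1
0 0 0 0 0
0 1 0 0 0
1 1 0 1 1

Answer: 1 1 0 0 1
1 0 1 0 1
0 0 0 0 0
0 1 0 0 0
1 1 0 1 1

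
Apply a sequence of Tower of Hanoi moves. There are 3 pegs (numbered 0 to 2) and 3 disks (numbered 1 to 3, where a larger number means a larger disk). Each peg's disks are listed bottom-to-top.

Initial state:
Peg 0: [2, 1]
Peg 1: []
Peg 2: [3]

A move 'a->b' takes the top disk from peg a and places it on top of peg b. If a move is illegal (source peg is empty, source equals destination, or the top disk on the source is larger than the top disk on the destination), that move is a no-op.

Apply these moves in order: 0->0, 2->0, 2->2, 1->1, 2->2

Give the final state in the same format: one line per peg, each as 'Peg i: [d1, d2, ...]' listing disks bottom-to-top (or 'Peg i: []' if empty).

Answer: Peg 0: [2, 1]
Peg 1: []
Peg 2: [3]

Derivation:
After move 1 (0->0):
Peg 0: [2, 1]
Peg 1: []
Peg 2: [3]

After move 2 (2->0):
Peg 0: [2, 1]
Peg 1: []
Peg 2: [3]

After move 3 (2->2):
Peg 0: [2, 1]
Peg 1: []
Peg 2: [3]

After move 4 (1->1):
Peg 0: [2, 1]
Peg 1: []
Peg 2: [3]

After move 5 (2->2):
Peg 0: [2, 1]
Peg 1: []
Peg 2: [3]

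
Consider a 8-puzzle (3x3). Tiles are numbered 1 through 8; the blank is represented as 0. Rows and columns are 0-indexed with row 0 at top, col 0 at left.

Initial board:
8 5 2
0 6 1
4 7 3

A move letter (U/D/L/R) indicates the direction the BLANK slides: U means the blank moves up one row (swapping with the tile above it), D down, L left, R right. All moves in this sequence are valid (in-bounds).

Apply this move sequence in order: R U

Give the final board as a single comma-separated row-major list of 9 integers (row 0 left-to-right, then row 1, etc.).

Answer: 8, 0, 2, 6, 5, 1, 4, 7, 3

Derivation:
After move 1 (R):
8 5 2
6 0 1
4 7 3

After move 2 (U):
8 0 2
6 5 1
4 7 3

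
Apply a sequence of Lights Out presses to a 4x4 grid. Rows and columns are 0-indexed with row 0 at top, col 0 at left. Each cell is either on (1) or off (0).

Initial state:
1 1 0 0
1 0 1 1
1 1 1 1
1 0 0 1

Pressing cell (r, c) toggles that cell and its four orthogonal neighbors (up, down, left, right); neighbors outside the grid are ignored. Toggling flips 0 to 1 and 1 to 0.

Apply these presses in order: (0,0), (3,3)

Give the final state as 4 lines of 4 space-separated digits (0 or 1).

After press 1 at (0,0):
0 0 0 0
0 0 1 1
1 1 1 1
1 0 0 1

After press 2 at (3,3):
0 0 0 0
0 0 1 1
1 1 1 0
1 0 1 0

Answer: 0 0 0 0
0 0 1 1
1 1 1 0
1 0 1 0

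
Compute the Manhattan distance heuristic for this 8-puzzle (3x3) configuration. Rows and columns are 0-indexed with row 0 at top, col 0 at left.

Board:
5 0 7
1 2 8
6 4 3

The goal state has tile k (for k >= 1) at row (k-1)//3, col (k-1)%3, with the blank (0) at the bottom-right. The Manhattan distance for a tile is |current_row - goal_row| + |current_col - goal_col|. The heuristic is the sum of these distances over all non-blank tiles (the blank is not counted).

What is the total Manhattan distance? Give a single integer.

Answer: 17

Derivation:
Tile 5: (0,0)->(1,1) = 2
Tile 7: (0,2)->(2,0) = 4
Tile 1: (1,0)->(0,0) = 1
Tile 2: (1,1)->(0,1) = 1
Tile 8: (1,2)->(2,1) = 2
Tile 6: (2,0)->(1,2) = 3
Tile 4: (2,1)->(1,0) = 2
Tile 3: (2,2)->(0,2) = 2
Sum: 2 + 4 + 1 + 1 + 2 + 3 + 2 + 2 = 17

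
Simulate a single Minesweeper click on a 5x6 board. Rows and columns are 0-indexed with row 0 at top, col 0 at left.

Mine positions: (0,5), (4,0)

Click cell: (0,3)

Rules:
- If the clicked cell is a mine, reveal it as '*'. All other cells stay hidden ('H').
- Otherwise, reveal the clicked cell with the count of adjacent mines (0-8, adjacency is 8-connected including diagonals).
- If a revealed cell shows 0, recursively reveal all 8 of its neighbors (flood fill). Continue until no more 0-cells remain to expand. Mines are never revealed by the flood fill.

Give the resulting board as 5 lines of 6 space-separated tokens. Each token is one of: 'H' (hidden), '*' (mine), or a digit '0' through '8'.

0 0 0 0 1 H
0 0 0 0 1 1
0 0 0 0 0 0
1 1 0 0 0 0
H 1 0 0 0 0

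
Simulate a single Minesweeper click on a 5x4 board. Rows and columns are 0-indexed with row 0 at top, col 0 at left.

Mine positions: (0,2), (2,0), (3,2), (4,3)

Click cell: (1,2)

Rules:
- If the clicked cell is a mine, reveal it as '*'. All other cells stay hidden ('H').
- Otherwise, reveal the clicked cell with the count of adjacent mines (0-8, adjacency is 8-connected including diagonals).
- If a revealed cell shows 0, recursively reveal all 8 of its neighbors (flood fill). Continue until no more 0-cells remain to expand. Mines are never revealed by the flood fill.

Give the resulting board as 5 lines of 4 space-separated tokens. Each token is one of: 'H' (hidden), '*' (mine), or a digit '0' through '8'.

H H H H
H H 1 H
H H H H
H H H H
H H H H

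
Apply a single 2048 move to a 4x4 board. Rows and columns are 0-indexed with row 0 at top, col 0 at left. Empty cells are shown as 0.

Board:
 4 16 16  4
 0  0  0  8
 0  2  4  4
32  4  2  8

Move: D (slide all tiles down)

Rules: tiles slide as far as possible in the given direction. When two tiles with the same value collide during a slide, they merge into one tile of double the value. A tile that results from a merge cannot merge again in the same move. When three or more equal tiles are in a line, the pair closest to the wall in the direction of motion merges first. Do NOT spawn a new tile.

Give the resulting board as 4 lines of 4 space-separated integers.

Answer:  0  0  0  4
 0 16 16  8
 4  2  4  4
32  4  2  8

Derivation:
Slide down:
col 0: [4, 0, 0, 32] -> [0, 0, 4, 32]
col 1: [16, 0, 2, 4] -> [0, 16, 2, 4]
col 2: [16, 0, 4, 2] -> [0, 16, 4, 2]
col 3: [4, 8, 4, 8] -> [4, 8, 4, 8]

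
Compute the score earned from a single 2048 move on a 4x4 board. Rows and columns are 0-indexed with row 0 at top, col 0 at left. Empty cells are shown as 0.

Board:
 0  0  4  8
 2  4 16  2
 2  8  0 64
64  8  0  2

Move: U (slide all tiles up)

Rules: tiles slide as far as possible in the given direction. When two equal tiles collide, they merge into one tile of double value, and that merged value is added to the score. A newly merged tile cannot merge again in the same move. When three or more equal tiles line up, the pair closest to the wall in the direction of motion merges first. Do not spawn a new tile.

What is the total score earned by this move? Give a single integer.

Slide up:
col 0: [0, 2, 2, 64] -> [4, 64, 0, 0]  score +4 (running 4)
col 1: [0, 4, 8, 8] -> [4, 16, 0, 0]  score +16 (running 20)
col 2: [4, 16, 0, 0] -> [4, 16, 0, 0]  score +0 (running 20)
col 3: [8, 2, 64, 2] -> [8, 2, 64, 2]  score +0 (running 20)
Board after move:
 4  4  4  8
64 16 16  2
 0  0  0 64
 0  0  0  2

Answer: 20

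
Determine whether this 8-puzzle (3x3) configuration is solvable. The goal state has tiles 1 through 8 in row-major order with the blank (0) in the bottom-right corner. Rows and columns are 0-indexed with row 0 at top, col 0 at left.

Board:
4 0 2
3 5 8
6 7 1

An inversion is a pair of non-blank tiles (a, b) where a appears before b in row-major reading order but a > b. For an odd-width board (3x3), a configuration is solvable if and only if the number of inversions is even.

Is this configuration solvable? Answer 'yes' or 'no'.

Answer: no

Derivation:
Inversions (pairs i<j in row-major order where tile[i] > tile[j] > 0): 11
11 is odd, so the puzzle is not solvable.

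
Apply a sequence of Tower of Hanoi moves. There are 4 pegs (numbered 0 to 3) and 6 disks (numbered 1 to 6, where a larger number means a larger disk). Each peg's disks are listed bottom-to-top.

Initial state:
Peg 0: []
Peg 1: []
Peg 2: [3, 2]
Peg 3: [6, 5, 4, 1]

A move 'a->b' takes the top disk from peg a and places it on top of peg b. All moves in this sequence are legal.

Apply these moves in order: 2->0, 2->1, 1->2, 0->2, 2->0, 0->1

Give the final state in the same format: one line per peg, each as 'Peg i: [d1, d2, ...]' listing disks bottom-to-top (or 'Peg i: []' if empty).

Answer: Peg 0: []
Peg 1: [2]
Peg 2: [3]
Peg 3: [6, 5, 4, 1]

Derivation:
After move 1 (2->0):
Peg 0: [2]
Peg 1: []
Peg 2: [3]
Peg 3: [6, 5, 4, 1]

After move 2 (2->1):
Peg 0: [2]
Peg 1: [3]
Peg 2: []
Peg 3: [6, 5, 4, 1]

After move 3 (1->2):
Peg 0: [2]
Peg 1: []
Peg 2: [3]
Peg 3: [6, 5, 4, 1]

After move 4 (0->2):
Peg 0: []
Peg 1: []
Peg 2: [3, 2]
Peg 3: [6, 5, 4, 1]

After move 5 (2->0):
Peg 0: [2]
Peg 1: []
Peg 2: [3]
Peg 3: [6, 5, 4, 1]

After move 6 (0->1):
Peg 0: []
Peg 1: [2]
Peg 2: [3]
Peg 3: [6, 5, 4, 1]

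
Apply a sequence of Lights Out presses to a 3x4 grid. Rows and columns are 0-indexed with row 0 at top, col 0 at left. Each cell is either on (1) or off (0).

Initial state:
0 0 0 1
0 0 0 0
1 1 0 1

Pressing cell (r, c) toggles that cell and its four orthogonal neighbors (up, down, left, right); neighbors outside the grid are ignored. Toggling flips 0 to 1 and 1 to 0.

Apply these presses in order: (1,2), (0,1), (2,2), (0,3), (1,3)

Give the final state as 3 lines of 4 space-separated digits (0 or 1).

Answer: 1 1 1 1
0 0 1 1
1 0 0 1

Derivation:
After press 1 at (1,2):
0 0 1 1
0 1 1 1
1 1 1 1

After press 2 at (0,1):
1 1 0 1
0 0 1 1
1 1 1 1

After press 3 at (2,2):
1 1 0 1
0 0 0 1
1 0 0 0

After press 4 at (0,3):
1 1 1 0
0 0 0 0
1 0 0 0

After press 5 at (1,3):
1 1 1 1
0 0 1 1
1 0 0 1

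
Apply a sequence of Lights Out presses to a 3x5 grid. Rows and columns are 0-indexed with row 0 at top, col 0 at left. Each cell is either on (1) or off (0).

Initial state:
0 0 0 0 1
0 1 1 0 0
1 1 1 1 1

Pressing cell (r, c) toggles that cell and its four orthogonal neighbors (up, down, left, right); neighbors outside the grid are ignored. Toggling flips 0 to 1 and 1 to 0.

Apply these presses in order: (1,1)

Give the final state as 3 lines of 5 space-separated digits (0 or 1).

After press 1 at (1,1):
0 1 0 0 1
1 0 0 0 0
1 0 1 1 1

Answer: 0 1 0 0 1
1 0 0 0 0
1 0 1 1 1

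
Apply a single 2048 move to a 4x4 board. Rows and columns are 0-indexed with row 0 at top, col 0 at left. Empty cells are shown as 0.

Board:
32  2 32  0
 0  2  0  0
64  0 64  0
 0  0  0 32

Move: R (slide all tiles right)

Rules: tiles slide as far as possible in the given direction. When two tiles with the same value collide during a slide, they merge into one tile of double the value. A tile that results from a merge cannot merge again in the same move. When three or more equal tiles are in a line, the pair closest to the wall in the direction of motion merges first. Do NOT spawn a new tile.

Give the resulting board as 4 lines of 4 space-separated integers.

Answer:   0  32   2  32
  0   0   0   2
  0   0   0 128
  0   0   0  32

Derivation:
Slide right:
row 0: [32, 2, 32, 0] -> [0, 32, 2, 32]
row 1: [0, 2, 0, 0] -> [0, 0, 0, 2]
row 2: [64, 0, 64, 0] -> [0, 0, 0, 128]
row 3: [0, 0, 0, 32] -> [0, 0, 0, 32]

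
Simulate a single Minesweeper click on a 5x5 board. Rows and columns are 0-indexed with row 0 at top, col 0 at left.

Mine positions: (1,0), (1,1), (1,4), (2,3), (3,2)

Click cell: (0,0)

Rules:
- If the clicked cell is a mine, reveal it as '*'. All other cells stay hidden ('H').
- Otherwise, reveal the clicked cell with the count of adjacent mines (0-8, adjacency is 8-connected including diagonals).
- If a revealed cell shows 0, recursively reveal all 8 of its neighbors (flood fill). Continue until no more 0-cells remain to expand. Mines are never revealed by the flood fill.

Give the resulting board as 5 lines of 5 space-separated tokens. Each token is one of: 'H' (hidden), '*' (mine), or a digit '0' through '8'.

2 H H H H
H H H H H
H H H H H
H H H H H
H H H H H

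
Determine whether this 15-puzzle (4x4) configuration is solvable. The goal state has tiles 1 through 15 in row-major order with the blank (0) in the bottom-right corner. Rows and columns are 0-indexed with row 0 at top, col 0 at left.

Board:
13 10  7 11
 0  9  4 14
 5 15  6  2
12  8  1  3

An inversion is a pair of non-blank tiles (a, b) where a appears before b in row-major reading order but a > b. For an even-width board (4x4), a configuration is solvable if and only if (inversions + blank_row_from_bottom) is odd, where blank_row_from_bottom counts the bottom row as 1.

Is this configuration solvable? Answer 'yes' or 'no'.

Answer: yes

Derivation:
Inversions: 70
Blank is in row 1 (0-indexed from top), which is row 3 counting from the bottom (bottom = 1).
70 + 3 = 73, which is odd, so the puzzle is solvable.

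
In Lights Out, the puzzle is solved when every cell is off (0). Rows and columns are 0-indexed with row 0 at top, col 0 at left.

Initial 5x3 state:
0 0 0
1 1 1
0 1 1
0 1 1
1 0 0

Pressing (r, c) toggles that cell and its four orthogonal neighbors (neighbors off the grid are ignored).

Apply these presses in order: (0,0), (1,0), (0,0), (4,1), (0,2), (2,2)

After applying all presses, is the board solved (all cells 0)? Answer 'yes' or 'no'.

After press 1 at (0,0):
1 1 0
0 1 1
0 1 1
0 1 1
1 0 0

After press 2 at (1,0):
0 1 0
1 0 1
1 1 1
0 1 1
1 0 0

After press 3 at (0,0):
1 0 0
0 0 1
1 1 1
0 1 1
1 0 0

After press 4 at (4,1):
1 0 0
0 0 1
1 1 1
0 0 1
0 1 1

After press 5 at (0,2):
1 1 1
0 0 0
1 1 1
0 0 1
0 1 1

After press 6 at (2,2):
1 1 1
0 0 1
1 0 0
0 0 0
0 1 1

Lights still on: 7

Answer: no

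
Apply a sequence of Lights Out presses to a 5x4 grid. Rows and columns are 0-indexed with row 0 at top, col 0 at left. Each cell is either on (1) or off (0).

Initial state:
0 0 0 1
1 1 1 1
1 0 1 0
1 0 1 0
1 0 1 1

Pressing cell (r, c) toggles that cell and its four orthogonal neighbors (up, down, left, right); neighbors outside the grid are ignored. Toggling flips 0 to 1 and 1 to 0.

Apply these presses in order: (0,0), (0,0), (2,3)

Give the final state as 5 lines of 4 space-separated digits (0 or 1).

Answer: 0 0 0 1
1 1 1 0
1 0 0 1
1 0 1 1
1 0 1 1

Derivation:
After press 1 at (0,0):
1 1 0 1
0 1 1 1
1 0 1 0
1 0 1 0
1 0 1 1

After press 2 at (0,0):
0 0 0 1
1 1 1 1
1 0 1 0
1 0 1 0
1 0 1 1

After press 3 at (2,3):
0 0 0 1
1 1 1 0
1 0 0 1
1 0 1 1
1 0 1 1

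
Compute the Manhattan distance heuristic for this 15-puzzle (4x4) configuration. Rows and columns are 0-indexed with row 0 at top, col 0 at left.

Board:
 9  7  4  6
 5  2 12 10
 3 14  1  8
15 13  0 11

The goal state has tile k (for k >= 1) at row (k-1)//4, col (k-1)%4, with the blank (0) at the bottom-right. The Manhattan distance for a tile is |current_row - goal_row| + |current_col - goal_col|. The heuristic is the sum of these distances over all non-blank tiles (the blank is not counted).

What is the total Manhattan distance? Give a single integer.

Answer: 29

Derivation:
Tile 9: at (0,0), goal (2,0), distance |0-2|+|0-0| = 2
Tile 7: at (0,1), goal (1,2), distance |0-1|+|1-2| = 2
Tile 4: at (0,2), goal (0,3), distance |0-0|+|2-3| = 1
Tile 6: at (0,3), goal (1,1), distance |0-1|+|3-1| = 3
Tile 5: at (1,0), goal (1,0), distance |1-1|+|0-0| = 0
Tile 2: at (1,1), goal (0,1), distance |1-0|+|1-1| = 1
Tile 12: at (1,2), goal (2,3), distance |1-2|+|2-3| = 2
Tile 10: at (1,3), goal (2,1), distance |1-2|+|3-1| = 3
Tile 3: at (2,0), goal (0,2), distance |2-0|+|0-2| = 4
Tile 14: at (2,1), goal (3,1), distance |2-3|+|1-1| = 1
Tile 1: at (2,2), goal (0,0), distance |2-0|+|2-0| = 4
Tile 8: at (2,3), goal (1,3), distance |2-1|+|3-3| = 1
Tile 15: at (3,0), goal (3,2), distance |3-3|+|0-2| = 2
Tile 13: at (3,1), goal (3,0), distance |3-3|+|1-0| = 1
Tile 11: at (3,3), goal (2,2), distance |3-2|+|3-2| = 2
Sum: 2 + 2 + 1 + 3 + 0 + 1 + 2 + 3 + 4 + 1 + 4 + 1 + 2 + 1 + 2 = 29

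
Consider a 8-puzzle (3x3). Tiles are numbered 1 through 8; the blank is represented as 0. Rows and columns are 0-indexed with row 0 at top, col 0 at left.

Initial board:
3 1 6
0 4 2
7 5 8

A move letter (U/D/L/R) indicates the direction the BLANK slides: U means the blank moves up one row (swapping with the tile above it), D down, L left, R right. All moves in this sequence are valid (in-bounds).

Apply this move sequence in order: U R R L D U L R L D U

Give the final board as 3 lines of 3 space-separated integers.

Answer: 0 1 6
3 4 2
7 5 8

Derivation:
After move 1 (U):
0 1 6
3 4 2
7 5 8

After move 2 (R):
1 0 6
3 4 2
7 5 8

After move 3 (R):
1 6 0
3 4 2
7 5 8

After move 4 (L):
1 0 6
3 4 2
7 5 8

After move 5 (D):
1 4 6
3 0 2
7 5 8

After move 6 (U):
1 0 6
3 4 2
7 5 8

After move 7 (L):
0 1 6
3 4 2
7 5 8

After move 8 (R):
1 0 6
3 4 2
7 5 8

After move 9 (L):
0 1 6
3 4 2
7 5 8

After move 10 (D):
3 1 6
0 4 2
7 5 8

After move 11 (U):
0 1 6
3 4 2
7 5 8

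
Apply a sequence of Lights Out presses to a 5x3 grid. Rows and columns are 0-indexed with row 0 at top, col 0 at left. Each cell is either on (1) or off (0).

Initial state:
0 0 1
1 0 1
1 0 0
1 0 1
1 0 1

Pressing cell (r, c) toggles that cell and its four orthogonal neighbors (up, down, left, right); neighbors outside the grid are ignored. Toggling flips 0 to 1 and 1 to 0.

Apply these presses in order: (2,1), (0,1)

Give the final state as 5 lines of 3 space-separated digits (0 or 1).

Answer: 1 1 0
1 0 1
0 1 1
1 1 1
1 0 1

Derivation:
After press 1 at (2,1):
0 0 1
1 1 1
0 1 1
1 1 1
1 0 1

After press 2 at (0,1):
1 1 0
1 0 1
0 1 1
1 1 1
1 0 1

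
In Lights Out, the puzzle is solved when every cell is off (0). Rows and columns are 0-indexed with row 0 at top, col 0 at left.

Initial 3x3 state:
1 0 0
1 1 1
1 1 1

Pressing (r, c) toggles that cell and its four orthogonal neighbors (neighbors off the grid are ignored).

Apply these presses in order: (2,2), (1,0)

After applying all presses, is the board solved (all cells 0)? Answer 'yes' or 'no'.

Answer: yes

Derivation:
After press 1 at (2,2):
1 0 0
1 1 0
1 0 0

After press 2 at (1,0):
0 0 0
0 0 0
0 0 0

Lights still on: 0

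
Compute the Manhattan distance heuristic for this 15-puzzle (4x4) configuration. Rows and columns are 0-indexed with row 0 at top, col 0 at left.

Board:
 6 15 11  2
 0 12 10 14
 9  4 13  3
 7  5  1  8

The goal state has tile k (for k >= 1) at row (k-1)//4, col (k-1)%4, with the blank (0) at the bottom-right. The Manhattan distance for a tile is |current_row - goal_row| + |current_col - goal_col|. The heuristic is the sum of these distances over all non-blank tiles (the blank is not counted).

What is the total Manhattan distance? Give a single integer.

Answer: 43

Derivation:
Tile 6: (0,0)->(1,1) = 2
Tile 15: (0,1)->(3,2) = 4
Tile 11: (0,2)->(2,2) = 2
Tile 2: (0,3)->(0,1) = 2
Tile 12: (1,1)->(2,3) = 3
Tile 10: (1,2)->(2,1) = 2
Tile 14: (1,3)->(3,1) = 4
Tile 9: (2,0)->(2,0) = 0
Tile 4: (2,1)->(0,3) = 4
Tile 13: (2,2)->(3,0) = 3
Tile 3: (2,3)->(0,2) = 3
Tile 7: (3,0)->(1,2) = 4
Tile 5: (3,1)->(1,0) = 3
Tile 1: (3,2)->(0,0) = 5
Tile 8: (3,3)->(1,3) = 2
Sum: 2 + 4 + 2 + 2 + 3 + 2 + 4 + 0 + 4 + 3 + 3 + 4 + 3 + 5 + 2 = 43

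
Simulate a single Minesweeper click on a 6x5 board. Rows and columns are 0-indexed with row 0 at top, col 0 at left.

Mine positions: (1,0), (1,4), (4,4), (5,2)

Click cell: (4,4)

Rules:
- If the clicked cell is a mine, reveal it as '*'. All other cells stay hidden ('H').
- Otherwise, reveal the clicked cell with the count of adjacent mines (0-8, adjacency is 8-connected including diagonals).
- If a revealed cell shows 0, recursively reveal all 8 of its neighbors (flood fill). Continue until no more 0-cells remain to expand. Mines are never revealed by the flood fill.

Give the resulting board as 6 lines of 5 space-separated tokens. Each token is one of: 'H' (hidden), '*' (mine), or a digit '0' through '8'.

H H H H H
H H H H H
H H H H H
H H H H H
H H H H *
H H H H H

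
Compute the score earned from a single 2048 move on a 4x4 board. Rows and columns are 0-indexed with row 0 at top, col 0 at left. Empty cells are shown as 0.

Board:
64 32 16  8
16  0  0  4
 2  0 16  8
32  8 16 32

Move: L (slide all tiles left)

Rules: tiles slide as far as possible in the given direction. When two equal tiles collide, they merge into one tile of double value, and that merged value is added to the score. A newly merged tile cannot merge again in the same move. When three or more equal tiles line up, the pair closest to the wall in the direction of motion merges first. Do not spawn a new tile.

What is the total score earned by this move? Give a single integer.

Slide left:
row 0: [64, 32, 16, 8] -> [64, 32, 16, 8]  score +0 (running 0)
row 1: [16, 0, 0, 4] -> [16, 4, 0, 0]  score +0 (running 0)
row 2: [2, 0, 16, 8] -> [2, 16, 8, 0]  score +0 (running 0)
row 3: [32, 8, 16, 32] -> [32, 8, 16, 32]  score +0 (running 0)
Board after move:
64 32 16  8
16  4  0  0
 2 16  8  0
32  8 16 32

Answer: 0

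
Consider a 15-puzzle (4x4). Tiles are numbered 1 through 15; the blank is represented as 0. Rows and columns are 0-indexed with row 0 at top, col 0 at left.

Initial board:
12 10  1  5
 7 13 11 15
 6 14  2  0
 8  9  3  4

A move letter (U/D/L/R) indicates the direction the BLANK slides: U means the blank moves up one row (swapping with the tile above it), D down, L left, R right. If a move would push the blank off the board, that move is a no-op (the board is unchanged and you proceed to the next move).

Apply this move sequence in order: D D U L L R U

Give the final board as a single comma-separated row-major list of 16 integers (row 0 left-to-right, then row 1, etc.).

Answer: 12, 10, 1, 5, 7, 13, 0, 15, 6, 14, 11, 2, 8, 9, 3, 4

Derivation:
After move 1 (D):
12 10  1  5
 7 13 11 15
 6 14  2  4
 8  9  3  0

After move 2 (D):
12 10  1  5
 7 13 11 15
 6 14  2  4
 8  9  3  0

After move 3 (U):
12 10  1  5
 7 13 11 15
 6 14  2  0
 8  9  3  4

After move 4 (L):
12 10  1  5
 7 13 11 15
 6 14  0  2
 8  9  3  4

After move 5 (L):
12 10  1  5
 7 13 11 15
 6  0 14  2
 8  9  3  4

After move 6 (R):
12 10  1  5
 7 13 11 15
 6 14  0  2
 8  9  3  4

After move 7 (U):
12 10  1  5
 7 13  0 15
 6 14 11  2
 8  9  3  4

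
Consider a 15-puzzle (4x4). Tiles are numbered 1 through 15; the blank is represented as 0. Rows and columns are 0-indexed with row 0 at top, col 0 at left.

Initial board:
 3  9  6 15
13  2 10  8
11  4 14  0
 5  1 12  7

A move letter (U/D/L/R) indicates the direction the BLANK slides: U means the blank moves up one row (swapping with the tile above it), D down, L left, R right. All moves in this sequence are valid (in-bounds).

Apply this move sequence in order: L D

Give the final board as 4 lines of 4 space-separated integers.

After move 1 (L):
 3  9  6 15
13  2 10  8
11  4  0 14
 5  1 12  7

After move 2 (D):
 3  9  6 15
13  2 10  8
11  4 12 14
 5  1  0  7

Answer:  3  9  6 15
13  2 10  8
11  4 12 14
 5  1  0  7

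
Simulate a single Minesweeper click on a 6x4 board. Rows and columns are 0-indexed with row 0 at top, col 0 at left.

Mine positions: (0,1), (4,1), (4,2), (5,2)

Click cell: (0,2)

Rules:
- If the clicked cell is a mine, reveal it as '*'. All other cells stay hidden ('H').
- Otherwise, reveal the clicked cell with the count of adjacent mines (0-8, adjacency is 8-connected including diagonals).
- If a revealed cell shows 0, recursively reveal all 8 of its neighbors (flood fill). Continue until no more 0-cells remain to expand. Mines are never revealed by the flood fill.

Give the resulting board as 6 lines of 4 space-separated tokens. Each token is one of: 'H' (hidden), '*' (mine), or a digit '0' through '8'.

H H 1 H
H H H H
H H H H
H H H H
H H H H
H H H H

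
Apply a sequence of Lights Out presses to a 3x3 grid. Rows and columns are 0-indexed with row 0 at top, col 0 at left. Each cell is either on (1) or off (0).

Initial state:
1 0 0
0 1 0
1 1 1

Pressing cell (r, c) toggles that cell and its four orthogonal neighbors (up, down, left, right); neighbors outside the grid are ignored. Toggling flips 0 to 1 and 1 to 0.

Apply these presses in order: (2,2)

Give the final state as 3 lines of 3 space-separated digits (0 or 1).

After press 1 at (2,2):
1 0 0
0 1 1
1 0 0

Answer: 1 0 0
0 1 1
1 0 0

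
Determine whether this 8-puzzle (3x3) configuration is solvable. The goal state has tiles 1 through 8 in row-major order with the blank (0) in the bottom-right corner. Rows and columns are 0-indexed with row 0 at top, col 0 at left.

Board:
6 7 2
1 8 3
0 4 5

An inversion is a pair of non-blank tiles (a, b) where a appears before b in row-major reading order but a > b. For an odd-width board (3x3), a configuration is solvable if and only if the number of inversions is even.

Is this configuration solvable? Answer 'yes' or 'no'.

Answer: yes

Derivation:
Inversions (pairs i<j in row-major order where tile[i] > tile[j] > 0): 14
14 is even, so the puzzle is solvable.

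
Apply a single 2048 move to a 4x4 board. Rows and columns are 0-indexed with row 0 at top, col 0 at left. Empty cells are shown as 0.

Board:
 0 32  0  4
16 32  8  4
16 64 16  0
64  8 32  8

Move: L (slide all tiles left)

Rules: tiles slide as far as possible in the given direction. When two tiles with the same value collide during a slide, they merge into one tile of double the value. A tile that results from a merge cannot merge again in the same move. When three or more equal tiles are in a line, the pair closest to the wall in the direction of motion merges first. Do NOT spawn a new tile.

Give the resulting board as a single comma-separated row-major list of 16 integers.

Slide left:
row 0: [0, 32, 0, 4] -> [32, 4, 0, 0]
row 1: [16, 32, 8, 4] -> [16, 32, 8, 4]
row 2: [16, 64, 16, 0] -> [16, 64, 16, 0]
row 3: [64, 8, 32, 8] -> [64, 8, 32, 8]

Answer: 32, 4, 0, 0, 16, 32, 8, 4, 16, 64, 16, 0, 64, 8, 32, 8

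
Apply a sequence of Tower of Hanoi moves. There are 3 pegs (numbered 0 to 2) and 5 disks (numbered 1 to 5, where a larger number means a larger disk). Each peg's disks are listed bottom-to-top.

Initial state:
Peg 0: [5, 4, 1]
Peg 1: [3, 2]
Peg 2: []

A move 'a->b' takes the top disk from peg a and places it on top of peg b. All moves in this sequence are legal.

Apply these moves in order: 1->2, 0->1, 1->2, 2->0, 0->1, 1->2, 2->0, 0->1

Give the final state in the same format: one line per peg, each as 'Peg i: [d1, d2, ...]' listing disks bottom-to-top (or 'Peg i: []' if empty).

After move 1 (1->2):
Peg 0: [5, 4, 1]
Peg 1: [3]
Peg 2: [2]

After move 2 (0->1):
Peg 0: [5, 4]
Peg 1: [3, 1]
Peg 2: [2]

After move 3 (1->2):
Peg 0: [5, 4]
Peg 1: [3]
Peg 2: [2, 1]

After move 4 (2->0):
Peg 0: [5, 4, 1]
Peg 1: [3]
Peg 2: [2]

After move 5 (0->1):
Peg 0: [5, 4]
Peg 1: [3, 1]
Peg 2: [2]

After move 6 (1->2):
Peg 0: [5, 4]
Peg 1: [3]
Peg 2: [2, 1]

After move 7 (2->0):
Peg 0: [5, 4, 1]
Peg 1: [3]
Peg 2: [2]

After move 8 (0->1):
Peg 0: [5, 4]
Peg 1: [3, 1]
Peg 2: [2]

Answer: Peg 0: [5, 4]
Peg 1: [3, 1]
Peg 2: [2]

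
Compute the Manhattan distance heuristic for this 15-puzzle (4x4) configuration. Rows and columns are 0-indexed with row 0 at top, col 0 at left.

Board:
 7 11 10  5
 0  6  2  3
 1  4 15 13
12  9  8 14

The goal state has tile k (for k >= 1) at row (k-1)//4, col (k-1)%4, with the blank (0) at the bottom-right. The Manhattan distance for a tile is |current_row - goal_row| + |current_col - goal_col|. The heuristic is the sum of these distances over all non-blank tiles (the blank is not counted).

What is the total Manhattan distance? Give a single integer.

Answer: 39

Derivation:
Tile 7: at (0,0), goal (1,2), distance |0-1|+|0-2| = 3
Tile 11: at (0,1), goal (2,2), distance |0-2|+|1-2| = 3
Tile 10: at (0,2), goal (2,1), distance |0-2|+|2-1| = 3
Tile 5: at (0,3), goal (1,0), distance |0-1|+|3-0| = 4
Tile 6: at (1,1), goal (1,1), distance |1-1|+|1-1| = 0
Tile 2: at (1,2), goal (0,1), distance |1-0|+|2-1| = 2
Tile 3: at (1,3), goal (0,2), distance |1-0|+|3-2| = 2
Tile 1: at (2,0), goal (0,0), distance |2-0|+|0-0| = 2
Tile 4: at (2,1), goal (0,3), distance |2-0|+|1-3| = 4
Tile 15: at (2,2), goal (3,2), distance |2-3|+|2-2| = 1
Tile 13: at (2,3), goal (3,0), distance |2-3|+|3-0| = 4
Tile 12: at (3,0), goal (2,3), distance |3-2|+|0-3| = 4
Tile 9: at (3,1), goal (2,0), distance |3-2|+|1-0| = 2
Tile 8: at (3,2), goal (1,3), distance |3-1|+|2-3| = 3
Tile 14: at (3,3), goal (3,1), distance |3-3|+|3-1| = 2
Sum: 3 + 3 + 3 + 4 + 0 + 2 + 2 + 2 + 4 + 1 + 4 + 4 + 2 + 3 + 2 = 39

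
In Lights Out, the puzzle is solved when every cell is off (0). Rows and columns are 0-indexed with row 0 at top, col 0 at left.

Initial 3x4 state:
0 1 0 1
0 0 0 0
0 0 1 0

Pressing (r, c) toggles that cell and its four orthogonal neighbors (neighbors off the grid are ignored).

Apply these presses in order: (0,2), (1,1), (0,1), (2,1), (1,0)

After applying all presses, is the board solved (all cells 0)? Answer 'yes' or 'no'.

Answer: yes

Derivation:
After press 1 at (0,2):
0 0 1 0
0 0 1 0
0 0 1 0

After press 2 at (1,1):
0 1 1 0
1 1 0 0
0 1 1 0

After press 3 at (0,1):
1 0 0 0
1 0 0 0
0 1 1 0

After press 4 at (2,1):
1 0 0 0
1 1 0 0
1 0 0 0

After press 5 at (1,0):
0 0 0 0
0 0 0 0
0 0 0 0

Lights still on: 0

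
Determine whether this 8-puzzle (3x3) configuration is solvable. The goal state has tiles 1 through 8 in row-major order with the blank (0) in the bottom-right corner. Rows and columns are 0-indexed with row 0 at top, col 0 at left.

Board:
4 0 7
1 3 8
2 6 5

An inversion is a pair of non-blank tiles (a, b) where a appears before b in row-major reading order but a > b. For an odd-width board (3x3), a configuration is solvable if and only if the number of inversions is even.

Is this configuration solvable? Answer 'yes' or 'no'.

Answer: no

Derivation:
Inversions (pairs i<j in row-major order where tile[i] > tile[j] > 0): 13
13 is odd, so the puzzle is not solvable.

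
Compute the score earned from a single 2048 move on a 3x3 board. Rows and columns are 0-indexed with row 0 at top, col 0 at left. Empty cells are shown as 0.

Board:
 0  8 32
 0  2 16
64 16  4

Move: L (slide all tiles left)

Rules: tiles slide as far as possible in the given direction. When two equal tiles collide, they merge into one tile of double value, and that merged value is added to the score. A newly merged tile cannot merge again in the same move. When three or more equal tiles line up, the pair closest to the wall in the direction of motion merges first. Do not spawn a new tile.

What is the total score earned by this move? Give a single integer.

Slide left:
row 0: [0, 8, 32] -> [8, 32, 0]  score +0 (running 0)
row 1: [0, 2, 16] -> [2, 16, 0]  score +0 (running 0)
row 2: [64, 16, 4] -> [64, 16, 4]  score +0 (running 0)
Board after move:
 8 32  0
 2 16  0
64 16  4

Answer: 0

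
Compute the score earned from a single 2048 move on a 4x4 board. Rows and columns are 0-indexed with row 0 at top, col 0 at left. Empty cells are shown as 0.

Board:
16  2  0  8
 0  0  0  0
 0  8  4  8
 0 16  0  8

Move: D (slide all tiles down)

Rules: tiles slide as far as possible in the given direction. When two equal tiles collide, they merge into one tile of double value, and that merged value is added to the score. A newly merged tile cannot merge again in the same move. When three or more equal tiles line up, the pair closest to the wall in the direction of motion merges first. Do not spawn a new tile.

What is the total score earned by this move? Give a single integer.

Answer: 16

Derivation:
Slide down:
col 0: [16, 0, 0, 0] -> [0, 0, 0, 16]  score +0 (running 0)
col 1: [2, 0, 8, 16] -> [0, 2, 8, 16]  score +0 (running 0)
col 2: [0, 0, 4, 0] -> [0, 0, 0, 4]  score +0 (running 0)
col 3: [8, 0, 8, 8] -> [0, 0, 8, 16]  score +16 (running 16)
Board after move:
 0  0  0  0
 0  2  0  0
 0  8  0  8
16 16  4 16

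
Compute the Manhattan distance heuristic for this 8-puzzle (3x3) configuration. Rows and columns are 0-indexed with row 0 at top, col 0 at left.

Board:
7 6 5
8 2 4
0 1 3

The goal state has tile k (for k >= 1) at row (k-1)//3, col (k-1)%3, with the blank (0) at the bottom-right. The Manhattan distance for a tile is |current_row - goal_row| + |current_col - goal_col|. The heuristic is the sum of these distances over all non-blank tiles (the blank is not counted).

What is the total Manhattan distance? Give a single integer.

Answer: 16

Derivation:
Tile 7: (0,0)->(2,0) = 2
Tile 6: (0,1)->(1,2) = 2
Tile 5: (0,2)->(1,1) = 2
Tile 8: (1,0)->(2,1) = 2
Tile 2: (1,1)->(0,1) = 1
Tile 4: (1,2)->(1,0) = 2
Tile 1: (2,1)->(0,0) = 3
Tile 3: (2,2)->(0,2) = 2
Sum: 2 + 2 + 2 + 2 + 1 + 2 + 3 + 2 = 16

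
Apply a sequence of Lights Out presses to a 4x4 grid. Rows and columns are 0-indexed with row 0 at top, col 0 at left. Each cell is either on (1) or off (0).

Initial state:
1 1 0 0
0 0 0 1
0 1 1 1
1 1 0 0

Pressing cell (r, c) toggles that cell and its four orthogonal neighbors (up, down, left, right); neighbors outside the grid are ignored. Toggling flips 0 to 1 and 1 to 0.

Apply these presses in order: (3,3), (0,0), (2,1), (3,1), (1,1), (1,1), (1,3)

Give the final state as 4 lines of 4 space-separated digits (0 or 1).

Answer: 0 0 0 1
1 1 1 0
1 1 0 1
0 1 0 1

Derivation:
After press 1 at (3,3):
1 1 0 0
0 0 0 1
0 1 1 0
1 1 1 1

After press 2 at (0,0):
0 0 0 0
1 0 0 1
0 1 1 0
1 1 1 1

After press 3 at (2,1):
0 0 0 0
1 1 0 1
1 0 0 0
1 0 1 1

After press 4 at (3,1):
0 0 0 0
1 1 0 1
1 1 0 0
0 1 0 1

After press 5 at (1,1):
0 1 0 0
0 0 1 1
1 0 0 0
0 1 0 1

After press 6 at (1,1):
0 0 0 0
1 1 0 1
1 1 0 0
0 1 0 1

After press 7 at (1,3):
0 0 0 1
1 1 1 0
1 1 0 1
0 1 0 1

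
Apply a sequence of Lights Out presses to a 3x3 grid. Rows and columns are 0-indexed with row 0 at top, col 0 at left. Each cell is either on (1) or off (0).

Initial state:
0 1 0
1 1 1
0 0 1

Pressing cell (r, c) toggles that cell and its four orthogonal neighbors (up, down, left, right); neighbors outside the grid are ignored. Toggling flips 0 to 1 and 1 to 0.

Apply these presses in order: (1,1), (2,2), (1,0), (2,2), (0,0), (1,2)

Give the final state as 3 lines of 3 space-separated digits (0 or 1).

Answer: 0 1 1
0 0 1
1 1 0

Derivation:
After press 1 at (1,1):
0 0 0
0 0 0
0 1 1

After press 2 at (2,2):
0 0 0
0 0 1
0 0 0

After press 3 at (1,0):
1 0 0
1 1 1
1 0 0

After press 4 at (2,2):
1 0 0
1 1 0
1 1 1

After press 5 at (0,0):
0 1 0
0 1 0
1 1 1

After press 6 at (1,2):
0 1 1
0 0 1
1 1 0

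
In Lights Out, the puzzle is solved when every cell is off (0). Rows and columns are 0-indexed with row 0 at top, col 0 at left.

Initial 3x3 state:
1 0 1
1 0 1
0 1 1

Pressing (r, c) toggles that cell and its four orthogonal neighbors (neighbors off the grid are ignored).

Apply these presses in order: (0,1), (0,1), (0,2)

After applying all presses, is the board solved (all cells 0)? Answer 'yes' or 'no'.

Answer: no

Derivation:
After press 1 at (0,1):
0 1 0
1 1 1
0 1 1

After press 2 at (0,1):
1 0 1
1 0 1
0 1 1

After press 3 at (0,2):
1 1 0
1 0 0
0 1 1

Lights still on: 5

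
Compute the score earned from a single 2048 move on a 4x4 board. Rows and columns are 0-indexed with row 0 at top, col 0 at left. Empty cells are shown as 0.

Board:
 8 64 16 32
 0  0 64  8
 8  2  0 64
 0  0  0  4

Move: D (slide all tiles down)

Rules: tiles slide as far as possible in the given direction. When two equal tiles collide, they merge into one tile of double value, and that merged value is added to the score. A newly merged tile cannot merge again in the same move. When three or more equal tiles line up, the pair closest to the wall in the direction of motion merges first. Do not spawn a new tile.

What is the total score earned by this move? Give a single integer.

Answer: 16

Derivation:
Slide down:
col 0: [8, 0, 8, 0] -> [0, 0, 0, 16]  score +16 (running 16)
col 1: [64, 0, 2, 0] -> [0, 0, 64, 2]  score +0 (running 16)
col 2: [16, 64, 0, 0] -> [0, 0, 16, 64]  score +0 (running 16)
col 3: [32, 8, 64, 4] -> [32, 8, 64, 4]  score +0 (running 16)
Board after move:
 0  0  0 32
 0  0  0  8
 0 64 16 64
16  2 64  4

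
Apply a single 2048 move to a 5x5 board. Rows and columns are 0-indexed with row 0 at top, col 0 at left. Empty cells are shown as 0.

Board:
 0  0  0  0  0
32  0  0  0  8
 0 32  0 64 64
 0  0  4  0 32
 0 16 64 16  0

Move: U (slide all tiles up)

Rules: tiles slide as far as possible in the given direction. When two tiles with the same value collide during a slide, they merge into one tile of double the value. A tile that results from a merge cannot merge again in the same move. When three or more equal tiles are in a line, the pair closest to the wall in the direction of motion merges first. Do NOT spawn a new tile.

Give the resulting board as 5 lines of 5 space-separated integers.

Answer: 32 32  4 64  8
 0 16 64 16 64
 0  0  0  0 32
 0  0  0  0  0
 0  0  0  0  0

Derivation:
Slide up:
col 0: [0, 32, 0, 0, 0] -> [32, 0, 0, 0, 0]
col 1: [0, 0, 32, 0, 16] -> [32, 16, 0, 0, 0]
col 2: [0, 0, 0, 4, 64] -> [4, 64, 0, 0, 0]
col 3: [0, 0, 64, 0, 16] -> [64, 16, 0, 0, 0]
col 4: [0, 8, 64, 32, 0] -> [8, 64, 32, 0, 0]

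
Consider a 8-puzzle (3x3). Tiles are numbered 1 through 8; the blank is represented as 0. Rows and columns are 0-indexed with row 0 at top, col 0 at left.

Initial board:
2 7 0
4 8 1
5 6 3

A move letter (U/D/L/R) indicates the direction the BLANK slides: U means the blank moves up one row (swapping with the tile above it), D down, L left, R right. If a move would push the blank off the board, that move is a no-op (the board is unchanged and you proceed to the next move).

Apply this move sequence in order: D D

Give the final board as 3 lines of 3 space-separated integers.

Answer: 2 7 1
4 8 3
5 6 0

Derivation:
After move 1 (D):
2 7 1
4 8 0
5 6 3

After move 2 (D):
2 7 1
4 8 3
5 6 0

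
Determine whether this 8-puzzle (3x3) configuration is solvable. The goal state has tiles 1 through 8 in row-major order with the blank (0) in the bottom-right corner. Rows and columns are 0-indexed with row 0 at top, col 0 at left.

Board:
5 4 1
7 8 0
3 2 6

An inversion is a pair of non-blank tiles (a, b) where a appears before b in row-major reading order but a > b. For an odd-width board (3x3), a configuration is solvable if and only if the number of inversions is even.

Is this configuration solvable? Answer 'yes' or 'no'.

Inversions (pairs i<j in row-major order where tile[i] > tile[j] > 0): 14
14 is even, so the puzzle is solvable.

Answer: yes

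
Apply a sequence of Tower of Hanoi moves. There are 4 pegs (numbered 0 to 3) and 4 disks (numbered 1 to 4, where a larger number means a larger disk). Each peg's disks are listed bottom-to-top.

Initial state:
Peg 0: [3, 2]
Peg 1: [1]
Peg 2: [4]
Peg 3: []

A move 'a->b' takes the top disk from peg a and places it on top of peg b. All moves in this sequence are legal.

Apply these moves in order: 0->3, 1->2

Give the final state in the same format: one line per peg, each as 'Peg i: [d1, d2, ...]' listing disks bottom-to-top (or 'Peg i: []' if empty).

Answer: Peg 0: [3]
Peg 1: []
Peg 2: [4, 1]
Peg 3: [2]

Derivation:
After move 1 (0->3):
Peg 0: [3]
Peg 1: [1]
Peg 2: [4]
Peg 3: [2]

After move 2 (1->2):
Peg 0: [3]
Peg 1: []
Peg 2: [4, 1]
Peg 3: [2]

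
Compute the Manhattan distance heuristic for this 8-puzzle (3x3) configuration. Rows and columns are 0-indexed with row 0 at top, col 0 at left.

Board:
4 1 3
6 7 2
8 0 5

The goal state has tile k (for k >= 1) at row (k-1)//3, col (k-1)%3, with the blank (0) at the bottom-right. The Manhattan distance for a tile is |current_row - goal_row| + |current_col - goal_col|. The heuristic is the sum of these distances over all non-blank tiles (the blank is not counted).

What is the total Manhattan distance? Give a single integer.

Answer: 11

Derivation:
Tile 4: at (0,0), goal (1,0), distance |0-1|+|0-0| = 1
Tile 1: at (0,1), goal (0,0), distance |0-0|+|1-0| = 1
Tile 3: at (0,2), goal (0,2), distance |0-0|+|2-2| = 0
Tile 6: at (1,0), goal (1,2), distance |1-1|+|0-2| = 2
Tile 7: at (1,1), goal (2,0), distance |1-2|+|1-0| = 2
Tile 2: at (1,2), goal (0,1), distance |1-0|+|2-1| = 2
Tile 8: at (2,0), goal (2,1), distance |2-2|+|0-1| = 1
Tile 5: at (2,2), goal (1,1), distance |2-1|+|2-1| = 2
Sum: 1 + 1 + 0 + 2 + 2 + 2 + 1 + 2 = 11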